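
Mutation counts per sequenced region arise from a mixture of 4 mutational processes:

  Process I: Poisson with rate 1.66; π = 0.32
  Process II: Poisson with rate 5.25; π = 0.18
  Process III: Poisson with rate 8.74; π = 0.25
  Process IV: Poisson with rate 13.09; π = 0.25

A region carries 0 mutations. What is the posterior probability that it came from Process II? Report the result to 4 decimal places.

P(component k | x) = π_k·f_k(x) / marginal(x), where marginal(x) = Σ_j π_j·f_j(x).
Component likelihoods at x = 0 mutations:
  f_I = 0.190139
  f_II = 0.00524752
  f_III = 0.000160054
  f_IV = 2.06579e-06
Weight by the priors:
  π_I·f_I = 0.32 × 0.190139 = 0.0608445
  π_II·f_II = 0.18 × 0.00524752 = 0.000944553
  π_III·f_III = 0.25 × 0.000160054 = 4.00135e-05
  π_IV·f_IV = 0.25 × 2.06579e-06 = 5.16446e-07
Denominator: 0.0608445 + 0.000944553 + 4.00135e-05 + 5.16446e-07 = 0.0618296
P(Process II | the observation) ≈ 0.0153

0.0153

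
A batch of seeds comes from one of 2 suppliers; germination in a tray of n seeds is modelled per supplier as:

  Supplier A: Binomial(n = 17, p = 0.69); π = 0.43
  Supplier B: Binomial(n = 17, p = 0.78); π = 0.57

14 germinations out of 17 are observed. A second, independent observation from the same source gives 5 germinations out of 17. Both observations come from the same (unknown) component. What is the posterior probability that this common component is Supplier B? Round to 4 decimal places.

0.0736

Apply Bayes' rule: the posterior for each component is proportional to its prior times its likelihood at x.
Since both observations come from the same component, the likelihood for component k is f_k(x₁)·f_k(x₂).
  f_A = [C(17,14)·0.69^14·0.31^3 = 680·0.00554482·0.029791 = 0.112326] × [0.000762318] = 8.56283e-05
  f_B = [C(17,14)·0.78^14·0.22^3 = 680·0.0308549·0.010648 = 0.223409] × [2.29665e-05] = 5.13094e-06
Prior × likelihood for each component:
  P(Z=A)·f_A = 0.43 × 8.56283e-05 = 3.68202e-05
  P(Z=B)·f_B = 0.57 × 5.13094e-06 = 2.92464e-06
Denominator: 3.68202e-05 + 2.92464e-06 = 3.97448e-05
Responsibility of Supplier B: 2.92464e-06 / 3.97448e-05 ≈ 0.0736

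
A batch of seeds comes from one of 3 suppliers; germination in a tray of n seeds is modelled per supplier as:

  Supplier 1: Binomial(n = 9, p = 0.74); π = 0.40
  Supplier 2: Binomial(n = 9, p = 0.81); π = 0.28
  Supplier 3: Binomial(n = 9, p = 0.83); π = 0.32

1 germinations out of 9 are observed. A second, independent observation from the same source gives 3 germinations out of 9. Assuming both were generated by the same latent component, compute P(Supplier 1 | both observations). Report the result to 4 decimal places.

0.9845

Posterior ∝ prior × likelihood, so P(k | x) ∝ w_k f_k(x); normalise over all components.
Since both observations come from the same component, the likelihood for component k is f_k(x₁)·f_k(x₂).
  f_1 = [0.000139079] × [0.0105151] = 1.46243e-06
  f_2 = [1.2381e-05] × [0.00210018] = 2.60023e-08
  f_3 = [5.21089e-06] × [0.00115933] = 6.04114e-09
Multiply by the mixture weights:
  w_1·f_1 = 0.40 × 1.46243e-06 = 5.84973e-07
  w_2·f_2 = 0.28 × 2.60023e-08 = 7.28065e-09
  w_3·f_3 = 0.32 × 6.04114e-09 = 1.93317e-09
Evidence: 5.84973e-07 + 7.28065e-09 + 1.93317e-09 = 5.94186e-07
P(Supplier 1 | data) = 5.84973e-07 / 5.94186e-07 ≈ 0.9845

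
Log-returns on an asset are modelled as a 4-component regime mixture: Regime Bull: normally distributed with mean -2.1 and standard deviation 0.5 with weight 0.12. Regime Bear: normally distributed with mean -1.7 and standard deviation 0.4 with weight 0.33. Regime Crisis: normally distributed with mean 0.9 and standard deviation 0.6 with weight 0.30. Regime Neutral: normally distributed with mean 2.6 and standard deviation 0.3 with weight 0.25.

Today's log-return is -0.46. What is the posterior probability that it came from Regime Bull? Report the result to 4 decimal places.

0.0240

Apply Bayes' rule: the posterior for each component is proportional to its prior times its likelihood at x.
Evaluate each component's likelihood at the observed value:
  f_Bull = 0.00367945
  f_Bear = 0.00816705
  f_Crisis = 0.0509453
  f_Neutral = 3.40244e-23
Unnormalised posteriors:
  π_Bull·f_Bull = 0.12 × 0.00367945 = 0.000441534
  π_Bear·f_Bear = 0.33 × 0.00816705 = 0.00269513
  π_Crisis·f_Crisis = 0.30 × 0.0509453 = 0.0152836
  π_Neutral·f_Neutral = 0.25 × 3.40244e-23 = 8.50609e-24
Denominator: 0.000441534 + 0.00269513 + 0.0152836 + 8.50609e-24 = 0.0184203
Responsibility of Regime Bull: 0.000441534 / 0.0184203 ≈ 0.0240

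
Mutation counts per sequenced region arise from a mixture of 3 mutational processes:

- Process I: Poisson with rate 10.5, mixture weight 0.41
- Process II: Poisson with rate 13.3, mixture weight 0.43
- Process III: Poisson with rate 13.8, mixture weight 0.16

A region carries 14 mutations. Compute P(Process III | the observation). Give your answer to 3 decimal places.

0.194

Posterior ∝ prior × likelihood, so P(k | x) ∝ w_k f_k(x); normalise over all components.
Evaluate each component's likelihood at the observed value:
  p_I = e^(−10.5)·10.5^14/14! = 0.0625388
  p_II = e^(−13.3)·13.3^14/14! = 0.104087
  p_III = e^(−13.8)·13.8^14/14! = 0.105836
Unnormalised posteriors:
  w_I·p_I = 0.41 × 0.0625388 = 0.0256409
  w_II·p_II = 0.43 × 0.104087 = 0.0447576
  w_III·p_III = 0.16 × 0.105836 = 0.0169338
Evidence: 0.0256409 + 0.0447576 + 0.0169338 = 0.0873323
So the posterior for Process III is 0.0169338 / 0.0873323 ≈ 0.194.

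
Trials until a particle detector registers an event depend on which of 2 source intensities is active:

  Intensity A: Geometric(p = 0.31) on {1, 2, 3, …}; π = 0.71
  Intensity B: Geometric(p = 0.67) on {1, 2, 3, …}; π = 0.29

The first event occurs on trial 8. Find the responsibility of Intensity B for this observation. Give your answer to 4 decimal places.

Posterior ∝ prior × likelihood, so P(k | x) ∝ P(Z=k) f_k(x); normalise over all components.
Geometric probabilities:
  p_A = 0.31·(1−0.31)^7 = 0.31·0.0744635 = 0.0230837
  p_B = 0.67·(1−0.67)^7 = 0.67·0.000426184 = 0.000285544
Unnormalised posteriors:
  P(Z=A)·p_A = 0.71 × 0.0230837 = 0.0163894
  P(Z=B)·p_B = 0.29 × 0.000285544 = 8.28076e-05
Marginal: 0.0163894 + 8.28076e-05 = 0.0164722
P(Intensity B | data) ≈ 0.0050

0.0050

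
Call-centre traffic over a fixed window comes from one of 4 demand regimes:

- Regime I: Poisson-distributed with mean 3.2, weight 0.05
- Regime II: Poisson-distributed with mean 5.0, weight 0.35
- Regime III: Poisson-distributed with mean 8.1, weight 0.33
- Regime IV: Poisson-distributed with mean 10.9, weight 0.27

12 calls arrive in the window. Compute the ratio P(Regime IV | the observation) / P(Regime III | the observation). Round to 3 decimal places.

1.754

Posterior odds = (π_i f_i(x)) / (π_j f_j(x)); the normalising sum cancels.
Component likelihoods at x = 12 calls:
  L_I = e^(−3.2)·3.2^12/12! = 9.81116e-05
  L_II = e^(−5.0)·5.0^12/12! = 0.00343424
  L_III = e^(−8.1)·8.1^12/12! = 0.0505473
  L_IV = e^(−10.9)·10.9^12/12! = 0.108385
Odds = (0.27/0.33) × (0.108385/0.0505473) = 0.818182 × 2.14424 ≈ 1.754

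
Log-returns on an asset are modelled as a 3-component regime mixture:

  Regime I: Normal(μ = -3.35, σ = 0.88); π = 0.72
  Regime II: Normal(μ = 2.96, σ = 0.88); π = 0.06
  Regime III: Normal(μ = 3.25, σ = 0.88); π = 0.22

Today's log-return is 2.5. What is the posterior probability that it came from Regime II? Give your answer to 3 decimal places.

0.255

P(component k | x) = P(Z=k)·f_k(x) / marginal(x), where marginal(x) = Σ_j P(Z=j)·f_j(x).
Normal densities:
  p_I = (1/(0.88·√(2π)))·exp(−(2.5−-3.35)²/(2·0.88²)) = 0.453344·exp(-22.09614) = 1.14867e-10
  p_II = (1/(0.88·√(2π)))·exp(−(2.5−2.96)²/(2·0.88²)) = 0.453344·exp(-0.13662) = 0.395452
  p_III = (1/(0.88·√(2π)))·exp(−(2.5−3.25)²/(2·0.88²)) = 0.453344·exp(-0.36318) = 0.315281
Multiply by the mixture weights:
  P(Z=I)·p_I = 0.72 × 1.14867e-10 = 8.27044e-11
  P(Z=II)·p_II = 0.06 × 0.395452 = 0.0237271
  P(Z=III)·p_III = 0.22 × 0.315281 = 0.0693619
Normaliser: 8.27044e-11 + 0.0237271 + 0.0693619 = 0.093089
So the posterior for Regime II is 0.0237271 / 0.093089 ≈ 0.255.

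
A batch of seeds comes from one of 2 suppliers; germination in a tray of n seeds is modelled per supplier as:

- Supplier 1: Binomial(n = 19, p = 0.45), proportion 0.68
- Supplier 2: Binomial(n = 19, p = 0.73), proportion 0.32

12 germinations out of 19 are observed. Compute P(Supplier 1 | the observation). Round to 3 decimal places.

0.482

The responsibility of component k is π_k f_k(x) divided by Σ_j π_j f_j(x).
Evaluate each component's likelihood at the observed value:
  L_1 = 0.0528952
  L_2 = 0.120711
Weight by the priors:
  π_1·L_1 = 0.68 × 0.0528952 = 0.0359687
  π_2·L_2 = 0.32 × 0.120711 = 0.0386276
Sum: 0.0359687 + 0.0386276 = 0.0745963
P(Supplier 1 | x) = 0.0359687 / 0.0745963 ≈ 0.482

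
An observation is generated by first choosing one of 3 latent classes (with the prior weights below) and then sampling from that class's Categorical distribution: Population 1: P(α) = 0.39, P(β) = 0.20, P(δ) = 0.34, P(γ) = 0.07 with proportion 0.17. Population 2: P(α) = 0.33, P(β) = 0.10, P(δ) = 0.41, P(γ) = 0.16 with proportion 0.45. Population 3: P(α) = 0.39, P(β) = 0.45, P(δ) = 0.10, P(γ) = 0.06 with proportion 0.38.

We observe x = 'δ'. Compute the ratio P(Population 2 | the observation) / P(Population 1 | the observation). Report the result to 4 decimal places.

Posterior odds = (π_i f_i(x)) / (π_j f_j(x)); the normalising sum cancels.
Categorical probabilities:
  f_1 = 0.34
  f_2 = 0.41
  f_3 = 0.1
0.1845 / 0.0578 ≈ 3.1920

3.1920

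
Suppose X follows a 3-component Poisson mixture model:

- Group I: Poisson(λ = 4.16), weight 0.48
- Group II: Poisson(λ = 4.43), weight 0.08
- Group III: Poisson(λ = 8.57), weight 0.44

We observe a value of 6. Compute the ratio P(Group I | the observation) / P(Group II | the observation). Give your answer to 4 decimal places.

Since P(k|x) ∝ P(Z=k) f_k(x), the posterior odds are P(Z=i) f_i(x) / (P(Z=j) f_j(x)).
Poisson probabilities:
  L_I = 0.112347
  L_II = 0.125074
  L_III = 0.104388
Posterior odds = (P(Z=I)·L_I) / (P(Z=II)·L_II) = (0.48·0.112347) / (0.08·0.125074) = 0.0539267 / 0.0100059 ≈ 5.3895

5.3895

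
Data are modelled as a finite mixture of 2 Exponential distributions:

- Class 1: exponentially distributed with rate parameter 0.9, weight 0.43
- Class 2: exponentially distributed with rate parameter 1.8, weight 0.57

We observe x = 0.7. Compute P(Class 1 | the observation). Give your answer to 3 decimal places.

0.415

By Bayes' theorem, P(k | x) = π_k f_k(x) / Σ_j π_j f_j(x).
Exponential densities:
  f_1 = 0.479333
  f_2 = 0.510577
Unnormalised posteriors:
  π_1·f_1 = 0.43 × 0.479333 = 0.206113
  π_2·f_2 = 0.57 × 0.510577 = 0.291029
Evidence: 0.206113 + 0.291029 = 0.497142
P(Class 1 | 0.7) = 0.206113 / 0.497142 ≈ 0.415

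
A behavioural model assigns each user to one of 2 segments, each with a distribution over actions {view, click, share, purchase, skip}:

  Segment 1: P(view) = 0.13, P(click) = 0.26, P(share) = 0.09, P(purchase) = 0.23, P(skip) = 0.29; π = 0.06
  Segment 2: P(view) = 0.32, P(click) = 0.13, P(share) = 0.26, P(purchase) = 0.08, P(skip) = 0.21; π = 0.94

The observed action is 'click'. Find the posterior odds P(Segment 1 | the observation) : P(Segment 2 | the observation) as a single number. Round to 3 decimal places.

0.128

The posterior odds equal the prior odds times the likelihood ratio: (w_i/w_j)·(f_i(x)/f_j(x)).
Evaluate each component's likelihood at the observed value:
  L_1 = 0.26
  L_2 = 0.13
Odds = (0.06/0.94) × (0.26/0.13) = 0.0638298 × 2 ≈ 0.128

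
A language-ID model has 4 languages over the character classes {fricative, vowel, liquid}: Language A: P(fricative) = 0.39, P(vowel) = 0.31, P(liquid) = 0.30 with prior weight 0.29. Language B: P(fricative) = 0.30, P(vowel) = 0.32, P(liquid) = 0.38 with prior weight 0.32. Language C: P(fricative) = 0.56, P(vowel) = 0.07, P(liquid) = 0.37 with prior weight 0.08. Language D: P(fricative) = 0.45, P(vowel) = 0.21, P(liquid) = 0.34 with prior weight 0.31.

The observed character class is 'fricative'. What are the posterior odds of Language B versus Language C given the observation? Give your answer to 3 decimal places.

2.143

Since P(k|x) ∝ P(Z=k) f_k(x), the posterior odds are P(Z=i) f_i(x) / (P(Z=j) f_j(x)).
Component likelihoods at x = 'fricative':
  p_A = P(fricative | comp) = 0.39
  p_B = P(fricative | comp) = 0.30
  p_C = P(fricative | comp) = 0.56
  p_D = P(fricative | comp) = 0.45
Posterior odds = (P(Z=B)·p_B) / (P(Z=C)·p_C) = (0.32·0.3) / (0.08·0.56) = 0.096 / 0.0448 ≈ 2.143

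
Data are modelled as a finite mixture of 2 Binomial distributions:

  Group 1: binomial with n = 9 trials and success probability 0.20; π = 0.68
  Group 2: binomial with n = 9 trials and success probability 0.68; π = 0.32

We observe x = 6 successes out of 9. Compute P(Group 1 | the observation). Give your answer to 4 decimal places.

0.0210

P(component k | x) = P(Z=k)·f_k(x) / marginal(x), where marginal(x) = Σ_j P(Z=j)·f_j(x).
Component likelihoods at x = 6 successes out of 9:
  L_1 = 0.00275251
  L_2 = 0.272134
Prior × likelihood for each component:
  P(Z=1)·L_1 = 0.68 × 0.00275251 = 0.00187171
  P(Z=2)·L_2 = 0.32 × 0.272134 = 0.0870829
Normaliser: 0.00187171 + 0.0870829 = 0.0889546
P(Group 1 | the observation) = 0.00187171 / 0.0889546 ≈ 0.0210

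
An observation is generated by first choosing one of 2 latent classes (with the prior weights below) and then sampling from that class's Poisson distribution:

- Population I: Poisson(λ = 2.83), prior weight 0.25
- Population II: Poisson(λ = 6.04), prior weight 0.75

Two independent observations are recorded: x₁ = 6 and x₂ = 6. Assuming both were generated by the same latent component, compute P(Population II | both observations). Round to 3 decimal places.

By Bayes' theorem, P(k | x) = π_k f_k(x) / Σ_j π_j f_j(x).
Since both observations come from the same component, the likelihood for component k is f_k(x₁)·f_k(x₂).
  L_I = [0.0421049] × [0.0421049] = 0.00177282
  L_II = [0.160602] × [0.160602] = 0.0257929
Weight by the priors:
  π_I·L_I = 0.25 × 0.00177282 = 0.000443206
  π_II·L_II = 0.75 × 0.0257929 = 0.0193447
Sum: 0.000443206 + 0.0193447 = 0.0197879
Responsibility of Population II: 0.0193447 / 0.0197879 ≈ 0.978

0.978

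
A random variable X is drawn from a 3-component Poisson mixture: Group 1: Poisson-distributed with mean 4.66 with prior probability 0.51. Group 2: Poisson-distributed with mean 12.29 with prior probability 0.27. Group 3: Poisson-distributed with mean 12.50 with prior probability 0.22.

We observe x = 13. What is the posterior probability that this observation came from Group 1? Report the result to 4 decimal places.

Posterior ∝ prior × likelihood, so P(k | x) ∝ π_k f_k(x); normalise over all components.
Evaluate each component's likelihood at the observed value:
  f_1 = e^(−4.66)·4.66^13/13! = 0.00074289
  f_2 = e^(−12.29)·12.29^13/13! = 0.107749
  f_3 = e^(−12.50)·12.50^13/13! = 0.10886
Multiply by the mixture weights:
  π_1·f_1 = 0.51 × 0.00074289 = 0.000378874
  π_2·f_2 = 0.27 × 0.107749 = 0.0290923
  π_3·f_3 = 0.22 × 0.10886 = 0.0239492
Evidence: 0.000378874 + 0.0290923 + 0.0239492 = 0.0534204
P(Group 1 | x) ≈ 0.0071

0.0071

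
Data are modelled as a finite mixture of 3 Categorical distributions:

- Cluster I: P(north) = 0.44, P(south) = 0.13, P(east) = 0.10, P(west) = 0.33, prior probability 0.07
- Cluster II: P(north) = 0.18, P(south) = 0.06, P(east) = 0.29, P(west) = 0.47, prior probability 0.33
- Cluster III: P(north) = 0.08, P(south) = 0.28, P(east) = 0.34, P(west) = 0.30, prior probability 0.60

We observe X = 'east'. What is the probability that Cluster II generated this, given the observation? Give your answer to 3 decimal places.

0.312

Posterior ∝ prior × likelihood, so P(k | x) ∝ π_k f_k(x); normalise over all components.
Categorical probabilities:
  L_I = P(east | comp) = 0.10
  L_II = P(east | comp) = 0.29
  L_III = P(east | comp) = 0.34
Prior × likelihood for each component:
  π_I·L_I = 0.07 × 0.1 = 0.007
  π_II·L_II = 0.33 × 0.29 = 0.0957
  π_III·L_III = 0.60 × 0.34 = 0.204
Denominator: 0.007 + 0.0957 + 0.204 = 0.3067
P(Cluster II | the observation) ≈ 0.312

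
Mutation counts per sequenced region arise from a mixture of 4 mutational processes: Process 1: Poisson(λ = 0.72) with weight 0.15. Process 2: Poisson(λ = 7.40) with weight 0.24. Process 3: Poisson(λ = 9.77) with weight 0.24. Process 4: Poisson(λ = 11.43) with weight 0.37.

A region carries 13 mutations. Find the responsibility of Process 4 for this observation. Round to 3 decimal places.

0.636

The responsibility of component k is π_k f_k(x) divided by Σ_j π_j f_j(x).
Component likelihoods at x = 13 mutations:
  f_1 = e^(−0.72)·0.72^13/13! = 1.09232e-12
  f_2 = e^(−7.40)·7.40^13/13! = 0.0195863
  f_3 = e^(−9.77)·9.77^13/13! = 0.0678097
  f_4 = e^(−11.43)·11.43^13/13! = 0.0991596
Weight by the priors:
  π_1·f_1 = 0.15 × 1.09232e-12 = 1.63848e-13
  π_2·f_2 = 0.24 × 0.0195863 = 0.00470072
  π_3·f_3 = 0.24 × 0.0678097 = 0.0162743
  π_4·f_4 = 0.37 × 0.0991596 = 0.0366891
Denominator: 1.63848e-13 + 0.00470072 + 0.0162743 + 0.0366891 = 0.0576641
P(Process 4 | the observation) = 0.0366891 / 0.0576641 ≈ 0.636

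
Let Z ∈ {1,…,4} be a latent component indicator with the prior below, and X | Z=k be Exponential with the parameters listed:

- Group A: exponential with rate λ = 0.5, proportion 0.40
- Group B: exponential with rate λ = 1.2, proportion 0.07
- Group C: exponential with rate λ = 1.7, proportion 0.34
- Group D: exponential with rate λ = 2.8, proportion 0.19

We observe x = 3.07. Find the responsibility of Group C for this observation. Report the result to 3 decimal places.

0.065

P(component k | x) = π_k·f_k(x) / marginal(x), where marginal(x) = Σ_j π_j·f_j(x).
Component likelihoods at x = 3.07:
  p_A = 0.107728
  p_B = 0.0301467
  p_C = 0.00920166
  p_D = 0.000517562
Prior × likelihood for each component:
  π_A·p_A = 0.40 × 0.107728 = 0.0430911
  π_B·p_B = 0.07 × 0.0301467 = 0.00211027
  π_C·p_C = 0.34 × 0.00920166 = 0.00312856
  π_D·p_D = 0.19 × 0.000517562 = 9.83368e-05
Normaliser: 0.0430911 + 0.00211027 + 0.00312856 + 9.83368e-05 = 0.0484283
P(Group C | data) = 0.00312856 / 0.0484283 ≈ 0.065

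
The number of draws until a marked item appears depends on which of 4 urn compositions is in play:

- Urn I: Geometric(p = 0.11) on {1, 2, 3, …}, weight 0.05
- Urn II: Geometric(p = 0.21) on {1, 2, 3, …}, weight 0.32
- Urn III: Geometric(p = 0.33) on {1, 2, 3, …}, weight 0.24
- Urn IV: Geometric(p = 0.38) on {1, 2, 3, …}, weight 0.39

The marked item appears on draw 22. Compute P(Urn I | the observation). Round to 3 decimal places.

Posterior ∝ prior × likelihood, so P(k | x) ∝ P(Z=k) f_k(x); normalise over all components.
Geometric probabilities:
  L_I = 0.00951881
  L_II = 0.00148726
  L_III = 7.34657e-05
  L_IV = 1.65962e-05
Prior × likelihood for each component:
  P(Z=I)·L_I = 0.05 × 0.00951881 = 0.000475941
  P(Z=II)·L_II = 0.32 × 0.00148726 = 0.000475925
  P(Z=III)·L_III = 0.24 × 7.34657e-05 = 1.76318e-05
  P(Z=IV)·L_IV = 0.39 × 1.65962e-05 = 6.47252e-06
Evidence: 0.000475941 + 0.000475925 + 1.76318e-05 + 6.47252e-06 = 0.00097597
Responsibility of Urn I: 0.000475941 / 0.00097597 ≈ 0.488

0.488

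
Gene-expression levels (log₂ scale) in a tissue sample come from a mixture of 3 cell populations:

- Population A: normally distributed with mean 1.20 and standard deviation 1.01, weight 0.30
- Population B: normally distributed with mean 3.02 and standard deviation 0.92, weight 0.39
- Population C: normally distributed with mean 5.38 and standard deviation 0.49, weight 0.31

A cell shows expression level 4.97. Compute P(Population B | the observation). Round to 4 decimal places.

0.0914

Posterior ∝ prior × likelihood, so P(k | x) ∝ w_k f_k(x); normalise over all components.
Component likelihoods at x = 4.97:
  p_A = (1/(1.01·√(2π)))·exp(−(4.97−1.20)²/(2·1.01²)) = 0.394992·exp(-6.96642) = 0.000372485
  p_B = (1/(0.92·√(2π)))·exp(−(4.97−3.02)²/(2·0.92²)) = 0.433633·exp(-2.24628) = 0.045875
  p_C = (1/(0.49·√(2π)))·exp(−(4.97−5.38)²/(2·0.49²)) = 0.814168·exp(-0.35006) = 0.573699
Multiply by the mixture weights:
  w_A·p_A = 0.30 × 0.000372485 = 0.000111746
  w_B·p_B = 0.39 × 0.045875 = 0.0178912
  w_C·p_C = 0.31 × 0.573699 = 0.177847
Denominator: 0.000111746 + 0.0178912 + 0.177847 = 0.19585
So the posterior for Population B is 0.0178912 / 0.19585 ≈ 0.0914.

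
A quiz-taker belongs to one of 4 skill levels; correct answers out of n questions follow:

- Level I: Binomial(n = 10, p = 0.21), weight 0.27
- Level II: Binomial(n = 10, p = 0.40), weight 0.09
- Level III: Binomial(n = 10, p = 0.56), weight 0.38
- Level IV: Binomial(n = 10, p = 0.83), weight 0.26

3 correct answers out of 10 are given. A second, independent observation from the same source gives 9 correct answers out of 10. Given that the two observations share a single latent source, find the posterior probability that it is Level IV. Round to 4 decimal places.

Posterior ∝ prior × likelihood, so P(k | x) ∝ w_k f_k(x); normalise over all components.
Since both observations come from the same component, the likelihood for component k is f_k(x₁)·f_k(x₂).
  L_I = [0.213417] × [6.27481e-06] = 1.33915e-06
  L_II = [0.214991] × [0.00157286] = 0.000338151
  L_III = [0.0672844] × [0.0238311] = 0.00160346
  L_IV = [0.000281552] × [0.317798] = 8.94767e-05
Weight by the priors:
  w_I·L_I = 0.27 × 1.33915e-06 = 3.61571e-07
  w_II·L_II = 0.09 × 0.000338151 = 3.04336e-05
  w_III·L_III = 0.38 × 0.00160346 = 0.000609316
  w_IV·L_IV = 0.26 × 8.94767e-05 = 2.32639e-05
Evidence: 3.61571e-07 + 3.04336e-05 + 0.000609316 + 2.32639e-05 = 0.000663375
P(Level IV | x₁,x₂) = 2.32639e-05 / 0.000663375 ≈ 0.0351

0.0351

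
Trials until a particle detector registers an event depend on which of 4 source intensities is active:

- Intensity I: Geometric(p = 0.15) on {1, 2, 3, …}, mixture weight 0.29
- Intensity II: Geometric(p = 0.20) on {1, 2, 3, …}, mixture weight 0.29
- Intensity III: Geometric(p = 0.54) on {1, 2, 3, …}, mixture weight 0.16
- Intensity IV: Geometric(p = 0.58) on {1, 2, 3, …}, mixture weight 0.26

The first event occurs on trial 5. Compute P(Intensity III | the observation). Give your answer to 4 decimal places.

The responsibility of component k is P(Z=k) f_k(x) divided by Σ_j P(Z=j) f_j(x).
Geometric probabilities:
  L_I = 0.15·(1−0.15)^4 = 0.15·0.522006 = 0.0783009
  L_II = 0.20·(1−0.20)^4 = 0.20·0.4096 = 0.08192
  L_III = 0.54·(1−0.54)^4 = 0.54·0.0447746 = 0.0241783
  L_IV = 0.58·(1−0.58)^4 = 0.58·0.031117 = 0.0180478
Unnormalised posteriors:
  P(Z=I)·L_I = 0.29 × 0.0783009 = 0.0227073
  P(Z=II)·L_II = 0.29 × 0.08192 = 0.0237568
  P(Z=III)·L_III = 0.16 × 0.0241783 = 0.00386852
  P(Z=IV)·L_IV = 0.26 × 0.0180478 = 0.00469244
Normaliser: 0.0227073 + 0.0237568 + 0.00386852 + 0.00469244 = 0.055025
So the posterior for Intensity III is 0.00386852 / 0.055025 ≈ 0.0703.

0.0703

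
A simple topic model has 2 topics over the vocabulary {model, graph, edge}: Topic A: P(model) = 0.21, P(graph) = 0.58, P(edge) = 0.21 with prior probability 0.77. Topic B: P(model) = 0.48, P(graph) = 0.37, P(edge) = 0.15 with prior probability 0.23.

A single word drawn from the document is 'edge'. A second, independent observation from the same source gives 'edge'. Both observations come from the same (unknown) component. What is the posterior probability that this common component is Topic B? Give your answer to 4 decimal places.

The responsibility of component k is w_k f_k(x) divided by Σ_j w_j f_j(x).
Since both observations come from the same component, the likelihood for component k is f_k(x₁)·f_k(x₂).
  L_A = [P(edge | comp) = 0.21] × [0.21] = 0.0441
  L_B = [P(edge | comp) = 0.15] × [0.15] = 0.0225
Weight by the priors:
  w_A·L_A = 0.77 × 0.0441 = 0.033957
  w_B·L_B = 0.23 × 0.0225 = 0.005175
Denominator: 0.033957 + 0.005175 = 0.039132
P(Topic B | x) ≈ 0.1322

0.1322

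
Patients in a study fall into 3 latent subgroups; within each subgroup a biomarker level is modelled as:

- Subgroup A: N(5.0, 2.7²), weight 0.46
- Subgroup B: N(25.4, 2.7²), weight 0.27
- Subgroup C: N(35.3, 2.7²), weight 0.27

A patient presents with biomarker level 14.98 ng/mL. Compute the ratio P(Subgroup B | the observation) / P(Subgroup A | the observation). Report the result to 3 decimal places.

0.317

Only the two components matter; the odds are (w_i f_i(x)) / (w_j f_j(x)).
Normal densities:
  L_A = 0.000159496
  L_B = 8.61749e-05
  L_C = 7.42031e-14
Odds = (0.27/0.46) × (8.61749e-05/0.000159496) = 0.586957 × 0.540296 ≈ 0.317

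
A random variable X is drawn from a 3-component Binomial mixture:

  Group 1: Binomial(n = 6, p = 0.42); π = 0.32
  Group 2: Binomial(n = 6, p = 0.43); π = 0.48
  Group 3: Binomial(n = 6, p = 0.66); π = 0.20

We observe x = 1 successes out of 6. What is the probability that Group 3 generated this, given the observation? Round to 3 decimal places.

0.027

By Bayes' theorem, P(k | x) = π_k f_k(x) / Σ_j π_j f_j(x).
Binomial probabilities:
  p_1 = C(6,1)·0.42^1·0.58^5 = 6·0.42·0.0656357 = 0.165402
  p_2 = C(6,1)·0.43^1·0.57^5 = 6·0.43·0.0601692 = 0.155237
  p_3 = C(6,1)·0.66^1·0.34^5 = 6·0.66·0.00454354 = 0.0179924
Prior × likelihood for each component:
  π_1·p_1 = 0.32 × 0.165402 = 0.0529286
  π_2·p_2 = 0.48 × 0.155237 = 0.0745135
  π_3·p_3 = 0.20 × 0.0179924 = 0.00359849
Normaliser: 0.0529286 + 0.0745135 + 0.00359849 = 0.131041
P(Group 3 | data) ≈ 0.027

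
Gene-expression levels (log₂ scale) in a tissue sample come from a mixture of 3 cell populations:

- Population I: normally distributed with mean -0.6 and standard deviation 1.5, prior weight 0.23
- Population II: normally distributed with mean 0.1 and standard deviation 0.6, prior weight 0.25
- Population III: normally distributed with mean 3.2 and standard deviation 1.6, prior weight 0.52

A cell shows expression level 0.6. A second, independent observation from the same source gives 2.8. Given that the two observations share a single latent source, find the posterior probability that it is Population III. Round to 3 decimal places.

By Bayes' theorem, P(k | x) = π_k f_k(x) / Σ_j π_j f_j(x).
Since both observations come from the same component, the likelihood for component k is f_k(x₁)·f_k(x₂).
  L_I = [(1/(1.5·√(2π)))·exp(−(0.6−-0.6)²/(2·1.5²)) = 0.265962·exp(-0.32000) = 0.193128] × [0.0203781] = 0.00393558
  L_II = [(1/(0.6·√(2π)))·exp(−(0.6−0.1)²/(2·0.6²)) = 0.664904·exp(-0.34722) = 0.469853] × [2.66396e-05] = 1.25167e-05
  L_III = [(1/(1.6·√(2π)))·exp(−(0.6−3.2)²/(2·1.6²)) = 0.249339·exp(-1.32031) = 0.0665864] × [0.241668] = 0.0160918
Unnormalised posteriors:
  π_I·L_I = 0.23 × 0.00393558 = 0.000905184
  π_II·L_II = 0.25 × 1.25167e-05 = 3.12917e-06
  π_III·L_III = 0.52 × 0.0160918 = 0.00836772
Evidence: 0.000905184 + 3.12917e-06 + 0.00836772 = 0.00927604
P(Population III | data) = 0.00836772 / 0.00927604 ≈ 0.902

0.902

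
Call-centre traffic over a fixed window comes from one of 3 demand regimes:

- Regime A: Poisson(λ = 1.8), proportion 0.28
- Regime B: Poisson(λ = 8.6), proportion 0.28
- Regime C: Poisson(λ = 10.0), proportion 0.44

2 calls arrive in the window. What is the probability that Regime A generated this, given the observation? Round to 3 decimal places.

0.963

Apply Bayes' rule: the posterior for each component is proportional to its prior times its likelihood at x.
Component likelihoods at x = 2 calls:
  p_A = e^(−1.8)·1.8^2/2! = 0.267784
  p_B = e^(−8.6)·8.6^2/2! = 0.00680823
  p_C = e^(−10.0)·10.0^2/2! = 0.00227
Unnormalised posteriors:
  π_A·p_A = 0.28 × 0.267784 = 0.0749796
  π_B·p_B = 0.28 × 0.00680823 = 0.00190631
  π_C·p_C = 0.44 × 0.00227 = 0.000998798
Normaliser: 0.0749796 + 0.00190631 + 0.000998798 = 0.0778847
P(Regime A | 2 calls) ≈ 0.963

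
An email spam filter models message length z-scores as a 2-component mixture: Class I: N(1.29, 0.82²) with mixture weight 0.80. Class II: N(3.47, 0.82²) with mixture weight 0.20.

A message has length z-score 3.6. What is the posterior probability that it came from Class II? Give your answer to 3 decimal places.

P(component k | x) = w_k·f_k(x) / marginal(x), where marginal(x) = Σ_j w_j·f_j(x).
Evaluate each component's likelihood at the observed value:
  p_I = (1/(0.82·√(2π)))·exp(−(3.6−1.29)²/(2·0.82²)) = 0.486515·exp(-3.96795) = 0.00920104
  p_II = (1/(0.82·√(2π)))·exp(−(3.6−3.47)²/(2·0.82²)) = 0.486515·exp(-0.01257) = 0.480439
Weight by the priors:
  w_I·p_I = 0.80 × 0.00920104 = 0.00736084
  w_II·p_II = 0.20 × 0.480439 = 0.0960878
Denominator: 0.00736084 + 0.0960878 = 0.103449
P(Class II | 3.6) ≈ 0.929

0.929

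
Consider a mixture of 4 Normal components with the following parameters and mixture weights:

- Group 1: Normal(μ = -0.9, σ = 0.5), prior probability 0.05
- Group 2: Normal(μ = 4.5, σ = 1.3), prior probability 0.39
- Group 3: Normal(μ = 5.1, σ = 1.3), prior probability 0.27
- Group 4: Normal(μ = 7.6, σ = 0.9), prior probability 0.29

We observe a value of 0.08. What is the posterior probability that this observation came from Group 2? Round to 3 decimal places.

0.059

Apply Bayes' rule: the posterior for each component is proportional to its prior times its likelihood at x.
Component likelihoods at x = 0.08:
  p_1 = (1/(0.5·√(2π)))·exp(−(0.08−-0.9)²/(2·0.5²)) = 0.797885·exp(-1.92080) = 0.116882
  p_2 = (1/(1.3·√(2π)))·exp(−(0.08−4.5)²/(2·1.3²)) = 0.306879·exp(-5.78000) = 0.000947861
  p_3 = (1/(1.3·√(2π)))·exp(−(0.08−5.1)²/(2·1.3²)) = 0.306879·exp(-7.45574) = 0.000177411
  p_4 = (1/(0.9·√(2π)))·exp(−(0.08−7.6)²/(2·0.9²)) = 0.443269·exp(-34.90765) = 3.06525e-16
Unnormalised posteriors:
  P(Z=1)·p_1 = 0.05 × 0.116882 = 0.00584409
  P(Z=2)·p_2 = 0.39 × 0.000947861 = 0.000369666
  P(Z=3)·p_3 = 0.27 × 0.000177411 = 4.79009e-05
  P(Z=4)·p_4 = 0.29 × 3.06525e-16 = 8.88923e-17
Sum: 0.00584409 + 0.000369666 + 4.79009e-05 + 8.88923e-17 = 0.00626166
So the posterior for Group 2 is 0.000369666 / 0.00626166 ≈ 0.059.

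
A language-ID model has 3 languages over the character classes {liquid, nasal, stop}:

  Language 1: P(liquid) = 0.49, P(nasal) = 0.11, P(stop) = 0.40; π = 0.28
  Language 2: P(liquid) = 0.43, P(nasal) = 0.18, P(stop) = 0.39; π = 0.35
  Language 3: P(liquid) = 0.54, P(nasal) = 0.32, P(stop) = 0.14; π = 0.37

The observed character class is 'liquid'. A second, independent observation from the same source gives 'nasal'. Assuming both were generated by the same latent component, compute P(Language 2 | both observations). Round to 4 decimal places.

By Bayes' theorem, P(k | x) = π_k f_k(x) / Σ_j π_j f_j(x).
Since both observations come from the same component, the likelihood for component k is f_k(x₁)·f_k(x₂).
  L_1 = [0.49] × [0.11] = 0.0539
  L_2 = [0.43] × [0.18] = 0.0774
  L_3 = [0.54] × [0.32] = 0.1728
Prior × likelihood for each component:
  π_1·L_1 = 0.28 × 0.0539 = 0.015092
  π_2·L_2 = 0.35 × 0.0774 = 0.02709
  π_3·L_3 = 0.37 × 0.1728 = 0.063936
Denominator: 0.015092 + 0.02709 + 0.063936 = 0.106118
P(Language 2 | x₁, x₂) = 0.02709 / 0.106118 ≈ 0.2553

0.2553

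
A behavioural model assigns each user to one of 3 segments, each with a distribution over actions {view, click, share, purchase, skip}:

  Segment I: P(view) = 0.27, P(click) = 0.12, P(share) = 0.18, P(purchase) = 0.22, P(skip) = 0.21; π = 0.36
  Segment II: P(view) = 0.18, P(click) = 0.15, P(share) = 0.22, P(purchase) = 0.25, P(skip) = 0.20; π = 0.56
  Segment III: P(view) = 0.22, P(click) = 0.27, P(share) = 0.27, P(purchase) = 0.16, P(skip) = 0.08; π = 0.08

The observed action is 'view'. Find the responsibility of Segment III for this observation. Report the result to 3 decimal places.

P(component k | x) = π_k·f_k(x) / marginal(x), where marginal(x) = Σ_j π_j·f_j(x).
Categorical probabilities:
  L_I = 0.27
  L_II = 0.18
  L_III = 0.22
Unnormalised posteriors:
  π_I·L_I = 0.36 × 0.27 = 0.0972
  π_II·L_II = 0.56 × 0.18 = 0.1008
  π_III·L_III = 0.08 × 0.22 = 0.0176
Evidence: 0.0972 + 0.1008 + 0.0176 = 0.2156
Responsibility of Segment III: 0.0176 / 0.2156 ≈ 0.082

0.082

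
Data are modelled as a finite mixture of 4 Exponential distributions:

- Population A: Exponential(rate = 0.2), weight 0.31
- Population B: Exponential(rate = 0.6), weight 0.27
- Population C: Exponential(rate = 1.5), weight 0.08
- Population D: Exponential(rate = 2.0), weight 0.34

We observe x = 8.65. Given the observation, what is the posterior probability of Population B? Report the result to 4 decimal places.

P(component k | x) = P(Z=k)·f_k(x) / marginal(x), where marginal(x) = Σ_j P(Z=j)·f_j(x).
Exponential densities:
  p_A = 0.2·e^(−0.2·8.65) = 0.2·e^(−1.7300) = 0.0354569
  p_B = 0.6·e^(−0.6·8.65) = 0.6·e^(−5.1900) = 0.0033432
  p_C = 1.5·e^(−1.5·8.65) = 1.5·e^(−12.9750) = 3.47632e-06
  p_D = 2.0·e^(−2.0·8.65) = 2.0·e^(−17.3000) = 6.13388e-08
Prior × likelihood for each component:
  P(Z=A)·p_A = 0.31 × 0.0354569 = 0.0109916
  P(Z=B)·p_B = 0.27 × 0.0033432 = 0.000902665
  P(Z=C)·p_C = 0.08 × 3.47632e-06 = 2.78106e-07
  P(Z=D)·p_D = 0.34 × 6.13388e-08 = 2.08552e-08
Denominator: 0.0109916 + 0.000902665 + 2.78106e-07 + 2.08552e-08 = 0.0118946
Responsibility of Population B: 0.000902665 / 0.0118946 ≈ 0.0759

0.0759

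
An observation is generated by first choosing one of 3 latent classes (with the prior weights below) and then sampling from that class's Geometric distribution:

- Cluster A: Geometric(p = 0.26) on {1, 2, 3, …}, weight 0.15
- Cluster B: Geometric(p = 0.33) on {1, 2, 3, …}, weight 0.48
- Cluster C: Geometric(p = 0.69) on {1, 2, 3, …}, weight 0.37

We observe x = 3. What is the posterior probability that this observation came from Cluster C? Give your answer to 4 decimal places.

0.2097

Posterior ∝ prior × likelihood, so P(k | x) ∝ P(Z=k) f_k(x); normalise over all components.
Evaluate each component's likelihood at the observed value:
  f_A = 0.26·(1−0.26)^2 = 0.26·0.5476 = 0.142376
  f_B = 0.33·(1−0.33)^2 = 0.33·0.4489 = 0.148137
  f_C = 0.69·(1−0.69)^2 = 0.69·0.0961 = 0.066309
Unnormalised posteriors:
  P(Z=A)·f_A = 0.15 × 0.142376 = 0.0213564
  P(Z=B)·f_B = 0.48 × 0.148137 = 0.0711058
  P(Z=C)·f_C = 0.37 × 0.066309 = 0.0245343
Normaliser: 0.0213564 + 0.0711058 + 0.0245343 = 0.116996
Responsibility of Cluster C: 0.0245343 / 0.116996 ≈ 0.2097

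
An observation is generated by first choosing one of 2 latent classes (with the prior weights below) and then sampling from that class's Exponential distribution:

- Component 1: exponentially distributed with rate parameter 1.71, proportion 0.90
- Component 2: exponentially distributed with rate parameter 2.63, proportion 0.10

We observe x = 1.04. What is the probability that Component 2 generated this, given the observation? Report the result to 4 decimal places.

0.0616

The responsibility of component k is π_k f_k(x) divided by Σ_j π_j f_j(x).
Component likelihoods at x = 1.04:
  p_1 = 0.288833
  p_2 = 0.170637
Unnormalised posteriors:
  π_1·p_1 = 0.90 × 0.288833 = 0.25995
  π_2·p_2 = 0.10 × 0.170637 = 0.0170637
Normaliser: 0.25995 + 0.0170637 = 0.277013
So the posterior for Component 2 is 0.0170637 / 0.277013 ≈ 0.0616.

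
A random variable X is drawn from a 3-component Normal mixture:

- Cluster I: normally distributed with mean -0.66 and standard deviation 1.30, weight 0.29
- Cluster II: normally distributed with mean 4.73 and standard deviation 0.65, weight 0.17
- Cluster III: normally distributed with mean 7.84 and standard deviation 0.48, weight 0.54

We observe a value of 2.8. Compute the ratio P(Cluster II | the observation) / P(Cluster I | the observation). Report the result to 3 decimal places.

0.493

Only the two components matter; the odds are (P(Z=i) f_i(x)) / (P(Z=j) f_j(x)).
Normal densities:
  f_I = 0.00888673
  f_II = 0.00747403
  f_III = 9.53203e-25
Posterior odds = (P(Z=II)·f_II) / (P(Z=I)·f_I) = (0.17·0.00747403) / (0.29·0.00888673) = 0.00127058 / 0.00257715 ≈ 0.493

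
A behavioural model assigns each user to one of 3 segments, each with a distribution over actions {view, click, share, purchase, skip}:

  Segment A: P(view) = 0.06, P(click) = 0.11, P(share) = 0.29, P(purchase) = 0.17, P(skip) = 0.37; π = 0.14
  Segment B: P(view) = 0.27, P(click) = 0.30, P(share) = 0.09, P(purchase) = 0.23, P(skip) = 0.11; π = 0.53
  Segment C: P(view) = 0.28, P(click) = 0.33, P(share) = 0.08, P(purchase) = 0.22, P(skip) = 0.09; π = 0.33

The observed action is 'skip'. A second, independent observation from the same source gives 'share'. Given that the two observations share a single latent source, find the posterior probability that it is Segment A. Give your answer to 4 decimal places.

P(component k | x) = P(Z=k)·f_k(x) / marginal(x), where marginal(x) = Σ_j P(Z=j)·f_j(x).
Since both observations come from the same component, the likelihood for component k is f_k(x₁)·f_k(x₂).
  p_A = [P(skip | comp) = 0.37] × [0.29] = 0.1073
  p_B = [P(skip | comp) = 0.11] × [0.09] = 0.0099
  p_C = [P(skip | comp) = 0.09] × [0.08] = 0.0072
Weight by the priors:
  P(Z=A)·p_A = 0.14 × 0.1073 = 0.015022
  P(Z=B)·p_B = 0.53 × 0.0099 = 0.005247
  P(Z=C)·p_C = 0.33 × 0.0072 = 0.002376
Evidence: 0.015022 + 0.005247 + 0.002376 = 0.022645
Responsibility of Segment A: 0.015022 / 0.022645 ≈ 0.6634

0.6634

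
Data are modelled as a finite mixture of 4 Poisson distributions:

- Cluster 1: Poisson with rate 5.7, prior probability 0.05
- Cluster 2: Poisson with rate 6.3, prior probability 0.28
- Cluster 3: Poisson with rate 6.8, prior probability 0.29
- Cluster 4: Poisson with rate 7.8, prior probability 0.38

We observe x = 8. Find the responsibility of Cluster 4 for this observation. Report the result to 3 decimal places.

Apply Bayes' rule: the posterior for each component is proportional to its prior times its likelihood at x.
Component likelihoods at x = 8:
  f_1 = e^(−5.7)·5.7^8/8! = 0.0924698
  f_2 = e^(−6.3)·6.3^8/8! = 0.113018
  f_3 = e^(−6.8)·6.8^8/8! = 0.126284
  f_4 = e^(−7.8)·7.8^8/8! = 0.139232
Prior × likelihood for each component:
  π_1·f_1 = 0.05 × 0.0924698 = 0.00462349
  π_2·f_2 = 0.28 × 0.113018 = 0.0316451
  π_3·f_3 = 0.29 × 0.126284 = 0.0366224
  π_4·f_4 = 0.38 × 0.139232 = 0.0529082
Marginal: 0.00462349 + 0.0316451 + 0.0366224 + 0.0529082 = 0.125799
P(Cluster 4 | the observation) = 0.0529082 / 0.125799 ≈ 0.421

0.421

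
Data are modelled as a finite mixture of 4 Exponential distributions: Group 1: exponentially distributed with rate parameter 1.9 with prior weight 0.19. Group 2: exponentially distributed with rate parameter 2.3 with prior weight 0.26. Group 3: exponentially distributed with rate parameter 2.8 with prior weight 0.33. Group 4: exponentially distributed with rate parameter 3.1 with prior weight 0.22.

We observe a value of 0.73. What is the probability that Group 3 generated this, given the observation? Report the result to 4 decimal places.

By Bayes' theorem, P(k | x) = w_k f_k(x) / Σ_j w_j f_j(x).
Component likelihoods at x = 0.73:
  f_1 = 0.474665
  f_2 = 0.429089
  f_3 = 0.362627
  f_4 = 0.322517
Prior × likelihood for each component:
  w_1·f_1 = 0.19 × 0.474665 = 0.0901863
  w_2·f_2 = 0.26 × 0.429089 = 0.111563
  w_3·f_3 = 0.33 × 0.362627 = 0.119667
  w_4·f_4 = 0.22 × 0.322517 = 0.0709538
Evidence: 0.0901863 + 0.111563 + 0.119667 + 0.0709538 = 0.39237
Responsibility of Group 3: 0.119667 / 0.39237 ≈ 0.3050

0.3050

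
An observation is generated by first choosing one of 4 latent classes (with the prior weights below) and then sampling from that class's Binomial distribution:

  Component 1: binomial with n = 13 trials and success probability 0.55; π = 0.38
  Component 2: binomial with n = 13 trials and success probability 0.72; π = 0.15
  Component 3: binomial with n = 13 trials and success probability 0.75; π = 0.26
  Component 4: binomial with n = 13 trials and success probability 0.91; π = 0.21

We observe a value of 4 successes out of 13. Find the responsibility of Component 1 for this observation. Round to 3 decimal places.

0.973

P(component k | x) = π_k·f_k(x) / marginal(x), where marginal(x) = Σ_j π_j·f_j(x).
Component likelihoods at x = 4 successes out of 13:
  p_1 = 0.0495073
  p_2 = 0.00203263
  p_3 = 0.000863001
  p_4 = 1.89957e-07
Weight by the priors:
  π_1·p_1 = 0.38 × 0.0495073 = 0.0188128
  π_2·p_2 = 0.15 × 0.00203263 = 0.000304894
  π_3·p_3 = 0.26 × 0.000863001 = 0.00022438
  π_4·p_4 = 0.21 × 1.89957e-07 = 3.98909e-08
Normaliser: 0.0188128 + 0.000304894 + 0.00022438 + 3.98909e-08 = 0.0193421
P(Component 1 | 4 successes out of 13) ≈ 0.973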